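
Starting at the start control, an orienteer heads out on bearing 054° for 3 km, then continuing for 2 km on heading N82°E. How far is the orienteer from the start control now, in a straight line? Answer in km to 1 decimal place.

4.9 km

Leg 1 (054°, 3 km): east 3 sin 54° = 2.43, north 3 cos 54° = 1.76
Leg 2 (N82°E, 2 km): east 2 sin 82° = 1.98, north 2 cos 82° = 0.28
Net: 4.41 east, 2.04 north. Distance = √((4.41)² + (2.04)²) = 4.858 km.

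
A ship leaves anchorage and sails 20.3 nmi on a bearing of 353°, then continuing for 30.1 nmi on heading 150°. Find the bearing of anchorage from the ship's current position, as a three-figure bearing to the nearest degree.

Leg 1 (353°, 20.3 nmi): east 20.3 sin 353° = -2.47, north 20.3 cos 353° = 20.15
Leg 2 (150°, 30.1 nmi): east 30.1 sin 150° = 15.05, north 30.1 cos 150° = -26.07
Net displacement: 12.58 east, -5.92 north. Direction back to start is (-12.58, 5.92): bearing = atan2(-12.58, 5.92) mod 360° = 295.20° ≈ 295°.

295°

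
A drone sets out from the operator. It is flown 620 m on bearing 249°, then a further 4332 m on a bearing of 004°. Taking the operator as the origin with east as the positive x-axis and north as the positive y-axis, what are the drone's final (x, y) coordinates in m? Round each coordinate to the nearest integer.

Leg 1 (249°, 620 m): east 620 sin 249° = -578.82, north 620 cos 249° = -222.19
Leg 2 (004°, 4332 m): east 4332 sin 4° = 302.19, north 4332 cos 4° = 4321.45
Summing: -276.63 m east, 4099.26 m north → (-277, 4099).

(-277, 4099)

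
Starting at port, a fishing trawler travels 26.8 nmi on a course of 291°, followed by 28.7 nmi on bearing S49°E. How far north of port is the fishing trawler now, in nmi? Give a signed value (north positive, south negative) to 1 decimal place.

-9.2 nmi

Leg 1 (291°, 26.8 nmi): east 26.8 sin 291° = -25.02, north 26.8 cos 291° = 9.60
Leg 2 (S49°E, 28.7 nmi): east 28.7 sin 131° = 21.66, north 28.7 cos 131° = -18.83
Net north component: -9.22 nmi.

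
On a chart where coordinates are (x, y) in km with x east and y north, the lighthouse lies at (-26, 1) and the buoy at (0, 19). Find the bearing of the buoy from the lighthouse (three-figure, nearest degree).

Δeast = 0 − -26 = 26.00; Δnorth = 19 − 1 = 18.00.
Bearing = atan2(Δeast, Δnorth) mod 360° = 55.30° ≈ 055°.

055°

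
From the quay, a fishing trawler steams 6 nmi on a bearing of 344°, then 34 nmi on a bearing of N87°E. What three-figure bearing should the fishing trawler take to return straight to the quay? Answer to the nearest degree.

257°

Leg 1 (344°, 6 nmi): east 6 sin 344° = -1.65, north 6 cos 344° = 5.77
Leg 2 (N87°E, 34 nmi): east 34 sin 87° = 33.95, north 34 cos 87° = 1.78
Net displacement: 32.30 east, 7.55 north. Direction back to start is (-32.30, -7.55): bearing = atan2(-32.30, -7.55) mod 360° = 256.85° ≈ 257°.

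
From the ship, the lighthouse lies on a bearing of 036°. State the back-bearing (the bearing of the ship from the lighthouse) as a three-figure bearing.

216°

Back-bearing = 036° + 180° = 216°.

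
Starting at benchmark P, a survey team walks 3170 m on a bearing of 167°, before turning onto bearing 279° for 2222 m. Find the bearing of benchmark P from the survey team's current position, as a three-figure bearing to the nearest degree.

028°

Leg 1 (167°, 3170 m): east 3170 sin 167° = 713.09, north 3170 cos 167° = -3088.75
Leg 2 (279°, 2222 m): east 2222 sin 279° = -2194.64, north 2222 cos 279° = 347.60
Net displacement: -1481.55 east, -2741.16 north. Direction back to start is (1481.55, 2741.16): bearing = atan2(1481.55, 2741.16) mod 360° = 28.39° ≈ 028°.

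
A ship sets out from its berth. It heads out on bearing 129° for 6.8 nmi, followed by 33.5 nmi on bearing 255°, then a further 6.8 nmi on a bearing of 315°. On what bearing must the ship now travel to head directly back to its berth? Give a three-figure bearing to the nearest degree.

Leg 1 (129°, 6.8 nmi): east 6.8 sin 129° = 5.28, north 6.8 cos 129° = -4.28
Leg 2 (255°, 33.5 nmi): east 33.5 sin 255° = -32.36, north 33.5 cos 255° = -8.67
Leg 3 (315°, 6.8 nmi): east 6.8 sin 315° = -4.81, north 6.8 cos 315° = 4.81
Net displacement: -31.88 east, -8.14 north. Direction back to start is (31.88, 8.14): bearing = atan2(31.88, 8.14) mod 360° = 75.68° ≈ 076°.

076°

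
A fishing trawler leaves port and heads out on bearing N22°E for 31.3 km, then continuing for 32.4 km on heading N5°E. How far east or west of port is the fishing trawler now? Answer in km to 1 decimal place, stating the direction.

Leg 1 (N22°E, 31.3 km): east 31.3 sin 22° = 11.73, north 31.3 cos 22° = 29.02
Leg 2 (N5°E, 32.4 km): east 32.4 sin 5° = 2.82, north 32.4 cos 5° = 32.28
Net east component: 14.55 km.

14.5 km east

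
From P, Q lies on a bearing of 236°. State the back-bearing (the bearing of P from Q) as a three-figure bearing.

056°

Back-bearing = 236° − 180° = 056°.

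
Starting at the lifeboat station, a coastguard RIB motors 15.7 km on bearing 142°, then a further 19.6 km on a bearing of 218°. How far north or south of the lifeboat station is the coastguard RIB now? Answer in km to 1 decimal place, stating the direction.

27.8 km south

Leg 1 (142°, 15.7 km): east 15.7 sin 142° = 9.67, north 15.7 cos 142° = -12.37
Leg 2 (218°, 19.6 km): east 19.6 sin 218° = -12.07, north 19.6 cos 218° = -15.45
Net north component: -27.82 km.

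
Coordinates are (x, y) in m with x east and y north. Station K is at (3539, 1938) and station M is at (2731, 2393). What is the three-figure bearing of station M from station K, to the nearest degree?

Δeast = 2731 − 3539 = -808.00; Δnorth = 2393 − 1938 = 455.00.
Bearing = atan2(Δeast, Δnorth) mod 360° = 299.38° ≈ 299°.

299°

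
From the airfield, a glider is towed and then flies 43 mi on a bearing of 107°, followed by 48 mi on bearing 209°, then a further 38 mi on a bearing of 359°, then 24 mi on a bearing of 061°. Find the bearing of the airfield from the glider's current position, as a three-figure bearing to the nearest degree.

277°

Leg 1 (107°, 43 mi): east 43 sin 107° = 41.12, north 43 cos 107° = -12.57
Leg 2 (209°, 48 mi): east 48 sin 209° = -23.27, north 48 cos 209° = -41.98
Leg 3 (359°, 38 mi): east 38 sin 359° = -0.66, north 38 cos 359° = 37.99
Leg 4 (061°, 24 mi): east 24 sin 61° = 20.99, north 24 cos 61° = 11.64
Net displacement: 38.18 east, -4.92 north. Direction back to start is (-38.18, 4.92): bearing = atan2(-38.18, 4.92) mod 360° = 277.35° ≈ 277°.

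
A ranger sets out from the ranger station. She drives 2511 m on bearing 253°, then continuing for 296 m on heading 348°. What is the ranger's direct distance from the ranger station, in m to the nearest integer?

Leg 1 (253°, 2511 m): east 2511 sin 253° = -2401.28, north 2511 cos 253° = -734.15
Leg 2 (348°, 296 m): east 296 sin 348° = -61.54, north 296 cos 348° = 289.53
Net: -2462.82 east, -444.61 north. Distance = √((-2462.82)² + (-444.61)²) = 2502.634 m.

2503 m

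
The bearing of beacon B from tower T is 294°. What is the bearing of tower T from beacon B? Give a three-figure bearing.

Back-bearing = 294° − 180° = 114°.

114°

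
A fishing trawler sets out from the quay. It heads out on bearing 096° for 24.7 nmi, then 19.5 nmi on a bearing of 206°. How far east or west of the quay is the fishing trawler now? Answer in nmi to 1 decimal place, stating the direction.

16.0 nmi east

Leg 1 (096°, 24.7 nmi): east 24.7 sin 96° = 24.56, north 24.7 cos 96° = -2.58
Leg 2 (206°, 19.5 nmi): east 19.5 sin 206° = -8.55, north 19.5 cos 206° = -17.53
Net east component: 16.02 nmi.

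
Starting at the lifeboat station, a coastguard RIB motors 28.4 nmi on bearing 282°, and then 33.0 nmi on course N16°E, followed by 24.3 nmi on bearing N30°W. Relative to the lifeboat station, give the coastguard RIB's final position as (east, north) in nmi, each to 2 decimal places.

(-30.83, 58.67)

Leg 1 (282°, 28.4 nmi): east 28.4 sin 282° = -27.78, north 28.4 cos 282° = 5.90
Leg 2 (N16°E, 33.0 nmi): east 33.0 sin 16° = 9.10, north 33.0 cos 16° = 31.72
Leg 3 (N30°W, 24.3 nmi): east 24.3 sin 330° = -12.15, north 24.3 cos 330° = 21.04
Summing: -30.83 nmi east, 58.67 nmi north → (-30.83, 58.67).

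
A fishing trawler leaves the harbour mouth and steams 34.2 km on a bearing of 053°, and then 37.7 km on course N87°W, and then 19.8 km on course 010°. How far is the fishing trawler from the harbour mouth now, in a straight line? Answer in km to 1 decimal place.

42.6 km

Leg 1 (053°, 34.2 km): east 34.2 sin 53° = 27.31, north 34.2 cos 53° = 20.58
Leg 2 (N87°W, 37.7 km): east 37.7 sin 273° = -37.65, north 37.7 cos 273° = 1.97
Leg 3 (010°, 19.8 km): east 19.8 sin 10° = 3.44, north 19.8 cos 10° = 19.50
Net: -6.90 east, 42.05 north. Distance = √((-6.90)² + (42.05)²) = 42.616 km.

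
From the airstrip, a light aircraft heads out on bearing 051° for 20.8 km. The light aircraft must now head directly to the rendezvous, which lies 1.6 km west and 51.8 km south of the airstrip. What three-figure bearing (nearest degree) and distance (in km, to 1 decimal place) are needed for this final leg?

Leg 1 (051°, 20.8 km): east 20.8 sin 51° = 16.16, north 20.8 cos 51° = 13.09
Current position: (16.16, 13.09). Target: (-1.6, -51.8). Remaining: Δeast = -17.76, Δnorth = -64.89.
Bearing = atan2(-17.76, -64.89) mod 360° = 195.31°; distance = √((-17.76)² + (-64.89)²) = 67.278 km.

195°, 67.3 km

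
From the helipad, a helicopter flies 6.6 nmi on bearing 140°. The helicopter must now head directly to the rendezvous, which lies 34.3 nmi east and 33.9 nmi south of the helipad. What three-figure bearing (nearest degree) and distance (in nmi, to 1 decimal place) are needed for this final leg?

Leg 1 (140°, 6.6 nmi): east 6.6 sin 140° = 4.24, north 6.6 cos 140° = -5.06
Current position: (4.24, -5.06). Target: (34.3, -33.9). Remaining: Δeast = 30.06, Δnorth = -28.84.
Bearing = atan2(30.06, -28.84) mod 360° = 133.82°; distance = √((30.06)² + (-28.84)²) = 41.659 nmi.

134°, 41.7 nmi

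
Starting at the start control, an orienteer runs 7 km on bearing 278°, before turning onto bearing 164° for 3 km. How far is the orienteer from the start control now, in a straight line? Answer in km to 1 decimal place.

Leg 1 (278°, 7 km): east 7 sin 278° = -6.93, north 7 cos 278° = 0.97
Leg 2 (164°, 3 km): east 3 sin 164° = 0.83, north 3 cos 164° = -2.88
Net: -6.10 east, -1.91 north. Distance = √((-6.10)² + (-1.91)²) = 6.397 km.

6.4 km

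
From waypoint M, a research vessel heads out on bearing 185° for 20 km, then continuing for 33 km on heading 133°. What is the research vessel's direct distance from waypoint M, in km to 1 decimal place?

Leg 1 (185°, 20 km): east 20 sin 185° = -1.74, north 20 cos 185° = -19.92
Leg 2 (133°, 33 km): east 33 sin 133° = 24.13, north 33 cos 133° = -22.51
Net: 22.39 east, -42.43 north. Distance = √((22.39)² + (-42.43)²) = 47.976 km.

48.0 km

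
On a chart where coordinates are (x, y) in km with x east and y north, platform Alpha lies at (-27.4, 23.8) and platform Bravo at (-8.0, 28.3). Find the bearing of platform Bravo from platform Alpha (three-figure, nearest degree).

077°

Δeast = -8.0 − -27.4 = 19.40; Δnorth = 28.3 − 23.8 = 4.50.
Bearing = atan2(Δeast, Δnorth) mod 360° = 76.94° ≈ 077°.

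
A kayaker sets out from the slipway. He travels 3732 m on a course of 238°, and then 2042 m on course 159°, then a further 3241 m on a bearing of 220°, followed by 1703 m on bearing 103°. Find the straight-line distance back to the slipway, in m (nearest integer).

7330 m

Leg 1 (238°, 3732 m): east 3732 sin 238° = -3164.92, north 3732 cos 238° = -1977.66
Leg 2 (159°, 2042 m): east 2042 sin 159° = 731.79, north 2042 cos 159° = -1906.37
Leg 3 (220°, 3241 m): east 3241 sin 220° = -2083.27, north 3241 cos 220° = -2482.75
Leg 4 (103°, 1703 m): east 1703 sin 103° = 1659.35, north 1703 cos 103° = -383.09
Net: -2857.05 east, -6749.87 north. Distance = √((-2857.05)² + (-6749.87)²) = 7329.632 m.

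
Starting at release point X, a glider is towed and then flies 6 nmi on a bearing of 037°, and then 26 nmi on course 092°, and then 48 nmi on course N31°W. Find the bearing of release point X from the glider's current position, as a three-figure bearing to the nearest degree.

186°

Leg 1 (037°, 6 nmi): east 6 sin 37° = 3.61, north 6 cos 37° = 4.79
Leg 2 (092°, 26 nmi): east 26 sin 92° = 25.98, north 26 cos 92° = -0.91
Leg 3 (N31°W, 48 nmi): east 48 sin 329° = -24.72, north 48 cos 329° = 41.14
Net displacement: 4.87 east, 45.03 north. Direction back to start is (-4.87, -45.03): bearing = atan2(-4.87, -45.03) mod 360° = 186.18° ≈ 186°.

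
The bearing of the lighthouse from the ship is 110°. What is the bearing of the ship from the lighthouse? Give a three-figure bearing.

290°

Back-bearing = 110° + 180° = 290°.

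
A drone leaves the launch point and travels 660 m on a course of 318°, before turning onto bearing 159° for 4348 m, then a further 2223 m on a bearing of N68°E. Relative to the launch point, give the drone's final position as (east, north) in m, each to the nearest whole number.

(3178, -2736)

Leg 1 (318°, 660 m): east 660 sin 318° = -441.63, north 660 cos 318° = 490.48
Leg 2 (159°, 4348 m): east 4348 sin 159° = 1558.18, north 4348 cos 159° = -4059.21
Leg 3 (N68°E, 2223 m): east 2223 sin 68° = 2061.13, north 2223 cos 68° = 832.75
Summing: 3177.69 m east, -2735.98 m north → (3178, -2736).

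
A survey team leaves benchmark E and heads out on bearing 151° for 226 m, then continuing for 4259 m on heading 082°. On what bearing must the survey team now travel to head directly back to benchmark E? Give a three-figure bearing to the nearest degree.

265°

Leg 1 (151°, 226 m): east 226 sin 151° = 109.57, north 226 cos 151° = -197.66
Leg 2 (082°, 4259 m): east 4259 sin 82° = 4217.55, north 4259 cos 82° = 592.74
Net displacement: 4327.12 east, 395.07 north. Direction back to start is (-4327.12, -395.07): bearing = atan2(-4327.12, -395.07) mod 360° = 264.78° ≈ 265°.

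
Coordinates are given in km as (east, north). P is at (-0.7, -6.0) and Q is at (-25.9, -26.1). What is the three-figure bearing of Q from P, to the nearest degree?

231°

Δeast = -25.9 − -0.7 = -25.20; Δnorth = -26.1 − -6.0 = -20.10.
Bearing = atan2(Δeast, Δnorth) mod 360° = 231.42° ≈ 231°.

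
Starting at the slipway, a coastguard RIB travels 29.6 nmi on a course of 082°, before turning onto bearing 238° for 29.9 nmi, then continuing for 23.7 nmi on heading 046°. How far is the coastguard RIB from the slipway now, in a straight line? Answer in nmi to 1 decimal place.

Leg 1 (082°, 29.6 nmi): east 29.6 sin 82° = 29.31, north 29.6 cos 82° = 4.12
Leg 2 (238°, 29.9 nmi): east 29.9 sin 238° = -25.36, north 29.9 cos 238° = -15.84
Leg 3 (046°, 23.7 nmi): east 23.7 sin 46° = 17.05, north 23.7 cos 46° = 16.46
Net: 21.00 east, 4.74 north. Distance = √((21.00)² + (4.74)²) = 21.531 nmi.

21.5 nmi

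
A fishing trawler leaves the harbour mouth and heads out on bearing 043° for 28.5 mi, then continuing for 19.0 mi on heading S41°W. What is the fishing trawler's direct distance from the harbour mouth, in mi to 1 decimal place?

Leg 1 (043°, 28.5 mi): east 28.5 sin 43° = 19.44, north 28.5 cos 43° = 20.84
Leg 2 (S41°W, 19.0 mi): east 19.0 sin 221° = -12.47, north 19.0 cos 221° = -14.34
Net: 6.97 east, 6.50 north. Distance = √((6.97)² + (6.50)²) = 9.535 mi.

9.5 mi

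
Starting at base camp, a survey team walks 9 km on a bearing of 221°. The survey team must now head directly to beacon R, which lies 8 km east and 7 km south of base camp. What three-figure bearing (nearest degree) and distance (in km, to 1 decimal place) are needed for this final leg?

091°, 13.9 km

Leg 1 (221°, 9 km): east 9 sin 221° = -5.90, north 9 cos 221° = -6.79
Current position: (-5.90, -6.79). Target: (8, -7). Remaining: Δeast = 13.90, Δnorth = -0.21.
Bearing = atan2(13.90, -0.21) mod 360° = 90.86°; distance = √((13.90)² + (-0.21)²) = 13.906 km.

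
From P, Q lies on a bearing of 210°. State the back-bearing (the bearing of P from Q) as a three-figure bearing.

Back-bearing = 210° − 180° = 030°.

030°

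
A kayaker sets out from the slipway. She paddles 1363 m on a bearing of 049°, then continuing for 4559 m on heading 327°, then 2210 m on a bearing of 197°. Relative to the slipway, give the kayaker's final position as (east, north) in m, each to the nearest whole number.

Leg 1 (049°, 1363 m): east 1363 sin 49° = 1028.67, north 1363 cos 49° = 894.21
Leg 2 (327°, 4559 m): east 4559 sin 327° = -2483.01, north 4559 cos 327° = 3823.50
Leg 3 (197°, 2210 m): east 2210 sin 197° = -646.14, north 2210 cos 197° = -2113.43
Summing: -2100.48 m east, 2604.27 m north → (-2100, 2604).

(-2100, 2604)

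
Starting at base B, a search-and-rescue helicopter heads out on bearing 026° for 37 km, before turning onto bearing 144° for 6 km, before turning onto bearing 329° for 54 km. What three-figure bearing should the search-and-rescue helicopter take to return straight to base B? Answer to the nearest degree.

174°

Leg 1 (026°, 37 km): east 37 sin 26° = 16.22, north 37 cos 26° = 33.26
Leg 2 (144°, 6 km): east 6 sin 144° = 3.53, north 6 cos 144° = -4.85
Leg 3 (329°, 54 km): east 54 sin 329° = -27.81, north 54 cos 329° = 46.29
Net displacement: -8.07 east, 74.69 north. Direction back to start is (8.07, -74.69): bearing = atan2(8.07, -74.69) mod 360° = 173.84° ≈ 174°.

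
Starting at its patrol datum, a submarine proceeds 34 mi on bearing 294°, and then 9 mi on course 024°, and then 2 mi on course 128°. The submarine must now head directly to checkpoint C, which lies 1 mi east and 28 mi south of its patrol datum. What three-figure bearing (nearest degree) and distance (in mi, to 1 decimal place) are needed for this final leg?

Leg 1 (294°, 34 mi): east 34 sin 294° = -31.06, north 34 cos 294° = 13.83
Leg 2 (024°, 9 mi): east 9 sin 24° = 3.66, north 9 cos 24° = 8.22
Leg 3 (128°, 2 mi): east 2 sin 128° = 1.58, north 2 cos 128° = -1.23
Current position: (-25.82, 20.82). Target: (1, -28). Remaining: Δeast = 26.82, Δnorth = -48.82.
Bearing = atan2(26.82, -48.82) mod 360° = 151.21°; distance = √((26.82)² + (-48.82)²) = 55.703 mi.

151°, 55.7 mi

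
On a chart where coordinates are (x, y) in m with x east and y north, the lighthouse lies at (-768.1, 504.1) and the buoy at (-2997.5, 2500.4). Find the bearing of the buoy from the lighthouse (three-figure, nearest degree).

312°

Δeast = -2997.5 − -768.1 = -2229.40; Δnorth = 2500.4 − 504.1 = 1996.30.
Bearing = atan2(Δeast, Δnorth) mod 360° = 311.84° ≈ 312°.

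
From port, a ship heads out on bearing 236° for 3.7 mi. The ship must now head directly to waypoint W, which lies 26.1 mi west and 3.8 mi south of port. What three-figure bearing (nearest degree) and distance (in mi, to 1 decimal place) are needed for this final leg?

Leg 1 (236°, 3.7 mi): east 3.7 sin 236° = -3.07, north 3.7 cos 236° = -2.07
Current position: (-3.07, -2.07). Target: (-26.1, -3.8). Remaining: Δeast = -23.03, Δnorth = -1.73.
Bearing = atan2(-23.03, -1.73) mod 360° = 265.70°; distance = √((-23.03)² + (-1.73)²) = 23.098 mi.

266°, 23.1 mi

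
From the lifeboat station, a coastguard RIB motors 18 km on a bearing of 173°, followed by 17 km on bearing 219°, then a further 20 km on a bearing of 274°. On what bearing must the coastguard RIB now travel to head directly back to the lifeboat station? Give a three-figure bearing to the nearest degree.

044°

Leg 1 (173°, 18 km): east 18 sin 173° = 2.19, north 18 cos 173° = -17.87
Leg 2 (219°, 17 km): east 17 sin 219° = -10.70, north 17 cos 219° = -13.21
Leg 3 (274°, 20 km): east 20 sin 274° = -19.95, north 20 cos 274° = 1.40
Net displacement: -28.46 east, -29.68 north. Direction back to start is (28.46, 29.68): bearing = atan2(28.46, 29.68) mod 360° = 43.79° ≈ 044°.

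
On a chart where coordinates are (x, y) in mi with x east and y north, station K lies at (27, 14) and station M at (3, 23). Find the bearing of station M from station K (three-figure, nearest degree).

Δeast = 3 − 27 = -24.00; Δnorth = 23 − 14 = 9.00.
Bearing = atan2(Δeast, Δnorth) mod 360° = 290.56° ≈ 291°.

291°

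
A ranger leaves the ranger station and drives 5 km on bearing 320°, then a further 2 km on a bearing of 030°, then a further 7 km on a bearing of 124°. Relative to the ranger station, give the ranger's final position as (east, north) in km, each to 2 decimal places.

Leg 1 (320°, 5 km): east 5 sin 320° = -3.21, north 5 cos 320° = 3.83
Leg 2 (030°, 2 km): east 2 sin 30° = 1.00, north 2 cos 30° = 1.73
Leg 3 (124°, 7 km): east 7 sin 124° = 5.80, north 7 cos 124° = -3.91
Summing: 3.59 km east, 1.65 km north → (3.59, 1.65).

(3.59, 1.65)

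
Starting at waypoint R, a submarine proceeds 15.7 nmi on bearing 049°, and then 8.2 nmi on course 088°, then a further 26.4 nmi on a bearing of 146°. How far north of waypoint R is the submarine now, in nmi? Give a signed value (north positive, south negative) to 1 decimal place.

Leg 1 (049°, 15.7 nmi): east 15.7 sin 49° = 11.85, north 15.7 cos 49° = 10.30
Leg 2 (088°, 8.2 nmi): east 8.2 sin 88° = 8.20, north 8.2 cos 88° = 0.29
Leg 3 (146°, 26.4 nmi): east 26.4 sin 146° = 14.76, north 26.4 cos 146° = -21.89
Net north component: -11.30 nmi.

-11.3 nmi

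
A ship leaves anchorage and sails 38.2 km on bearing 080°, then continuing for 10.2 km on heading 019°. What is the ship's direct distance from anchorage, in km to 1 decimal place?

Leg 1 (080°, 38.2 km): east 38.2 sin 80° = 37.62, north 38.2 cos 80° = 6.63
Leg 2 (019°, 10.2 km): east 10.2 sin 19° = 3.32, north 10.2 cos 19° = 9.64
Net: 40.94 east, 16.28 north. Distance = √((40.94)² + (16.28)²) = 44.058 km.

44.1 km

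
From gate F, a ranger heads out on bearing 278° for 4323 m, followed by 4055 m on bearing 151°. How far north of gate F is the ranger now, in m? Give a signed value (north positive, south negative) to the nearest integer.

Leg 1 (278°, 4323 m): east 4323 sin 278° = -4280.93, north 4323 cos 278° = 601.65
Leg 2 (151°, 4055 m): east 4055 sin 151° = 1965.90, north 4055 cos 151° = -3546.58
Net north component: -2944.94 m.

-2945 m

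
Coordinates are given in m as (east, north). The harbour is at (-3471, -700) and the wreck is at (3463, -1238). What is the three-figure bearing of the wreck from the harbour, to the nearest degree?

Δeast = 3463 − -3471 = 6934.00; Δnorth = -1238 − -700 = -538.00.
Bearing = atan2(Δeast, Δnorth) mod 360° = 94.44° ≈ 094°.

094°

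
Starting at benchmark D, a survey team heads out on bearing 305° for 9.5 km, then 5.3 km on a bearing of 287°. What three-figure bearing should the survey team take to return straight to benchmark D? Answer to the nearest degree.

Leg 1 (305°, 9.5 km): east 9.5 sin 305° = -7.78, north 9.5 cos 305° = 5.45
Leg 2 (287°, 5.3 km): east 5.3 sin 287° = -5.07, north 5.3 cos 287° = 1.55
Net displacement: -12.85 east, 7.00 north. Direction back to start is (12.85, -7.00): bearing = atan2(12.85, -7.00) mod 360° = 118.57° ≈ 119°.

119°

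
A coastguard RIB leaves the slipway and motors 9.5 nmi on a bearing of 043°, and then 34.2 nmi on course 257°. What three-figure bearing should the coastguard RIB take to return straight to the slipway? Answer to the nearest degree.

088°

Leg 1 (043°, 9.5 nmi): east 9.5 sin 43° = 6.48, north 9.5 cos 43° = 6.95
Leg 2 (257°, 34.2 nmi): east 34.2 sin 257° = -33.32, north 34.2 cos 257° = -7.69
Net displacement: -26.84 east, -0.75 north. Direction back to start is (26.84, 0.75): bearing = atan2(26.84, 0.75) mod 360° = 88.41° ≈ 088°.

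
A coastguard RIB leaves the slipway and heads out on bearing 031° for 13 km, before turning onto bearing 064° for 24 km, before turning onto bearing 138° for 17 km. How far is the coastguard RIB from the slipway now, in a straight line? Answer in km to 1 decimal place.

Leg 1 (031°, 13 km): east 13 sin 31° = 6.70, north 13 cos 31° = 11.14
Leg 2 (064°, 24 km): east 24 sin 64° = 21.57, north 24 cos 64° = 10.52
Leg 3 (138°, 17 km): east 17 sin 138° = 11.38, north 17 cos 138° = -12.63
Net: 39.64 east, 9.03 north. Distance = √((39.64)² + (9.03)²) = 40.657 km.

40.7 km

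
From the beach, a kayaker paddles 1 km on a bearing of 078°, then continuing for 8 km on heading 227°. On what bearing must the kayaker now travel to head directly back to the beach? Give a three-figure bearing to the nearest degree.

Leg 1 (078°, 1 km): east 1 sin 78° = 0.98, north 1 cos 78° = 0.21
Leg 2 (227°, 8 km): east 8 sin 227° = -5.85, north 8 cos 227° = -5.46
Net displacement: -4.87 east, -5.25 north. Direction back to start is (4.87, 5.25): bearing = atan2(4.87, 5.25) mod 360° = 42.88° ≈ 043°.

043°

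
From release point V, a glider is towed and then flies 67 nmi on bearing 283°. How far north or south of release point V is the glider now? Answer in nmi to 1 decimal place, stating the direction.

Leg 1 (283°, 67 nmi): east 67 sin 283° = -65.28, north 67 cos 283° = 15.07
Net north component: 15.07 nmi.

15.1 nmi north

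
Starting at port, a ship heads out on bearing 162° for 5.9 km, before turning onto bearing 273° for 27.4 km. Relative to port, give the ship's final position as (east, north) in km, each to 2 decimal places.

(-25.54, -4.18)

Leg 1 (162°, 5.9 km): east 5.9 sin 162° = 1.82, north 5.9 cos 162° = -5.61
Leg 2 (273°, 27.4 km): east 27.4 sin 273° = -27.36, north 27.4 cos 273° = 1.43
Summing: -25.54 km east, -4.18 km north → (-25.54, -4.18).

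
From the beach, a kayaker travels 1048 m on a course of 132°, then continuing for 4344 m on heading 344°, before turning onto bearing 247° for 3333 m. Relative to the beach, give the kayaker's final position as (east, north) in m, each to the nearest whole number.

Leg 1 (132°, 1048 m): east 1048 sin 132° = 778.82, north 1048 cos 132° = -701.25
Leg 2 (344°, 4344 m): east 4344 sin 344° = -1197.37, north 4344 cos 344° = 4175.72
Leg 3 (247°, 3333 m): east 3333 sin 247° = -3068.04, north 3333 cos 247° = -1302.31
Summing: -3486.60 m east, 2172.17 m north → (-3487, 2172).

(-3487, 2172)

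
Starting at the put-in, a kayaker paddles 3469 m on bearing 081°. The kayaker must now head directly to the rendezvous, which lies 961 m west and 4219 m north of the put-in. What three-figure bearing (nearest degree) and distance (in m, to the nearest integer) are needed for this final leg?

Leg 1 (081°, 3469 m): east 3469 sin 81° = 3426.29, north 3469 cos 81° = 542.67
Current position: (3426.29, 542.67). Target: (-961, 4219). Remaining: Δeast = -4387.29, Δnorth = 3676.33.
Bearing = atan2(-4387.29, 3676.33) mod 360° = 309.96°; distance = √((-4387.29)² + (3676.33)²) = 5723.960 m.

310°, 5724 m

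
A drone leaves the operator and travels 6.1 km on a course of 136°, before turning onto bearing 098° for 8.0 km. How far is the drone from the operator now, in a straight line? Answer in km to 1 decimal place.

Leg 1 (136°, 6.1 km): east 6.1 sin 136° = 4.24, north 6.1 cos 136° = -4.39
Leg 2 (098°, 8.0 km): east 8.0 sin 98° = 7.92, north 8.0 cos 98° = -1.11
Net: 12.16 east, -5.50 north. Distance = √((12.16)² + (-5.50)²) = 13.346 km.

13.3 km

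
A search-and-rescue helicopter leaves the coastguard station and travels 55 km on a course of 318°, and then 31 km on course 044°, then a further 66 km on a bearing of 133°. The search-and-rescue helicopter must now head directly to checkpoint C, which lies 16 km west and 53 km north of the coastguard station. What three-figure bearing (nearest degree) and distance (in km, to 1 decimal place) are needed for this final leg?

Leg 1 (318°, 55 km): east 55 sin 318° = -36.80, north 55 cos 318° = 40.87
Leg 2 (044°, 31 km): east 31 sin 44° = 21.53, north 31 cos 44° = 22.30
Leg 3 (133°, 66 km): east 66 sin 133° = 48.27, north 66 cos 133° = -45.01
Current position: (33.00, 18.16). Target: (-16, 53). Remaining: Δeast = -49.00, Δnorth = 34.84.
Bearing = atan2(-49.00, 34.84) mod 360° = 305.41°; distance = √((-49.00)² + (34.84)²) = 60.124 km.

305°, 60.1 km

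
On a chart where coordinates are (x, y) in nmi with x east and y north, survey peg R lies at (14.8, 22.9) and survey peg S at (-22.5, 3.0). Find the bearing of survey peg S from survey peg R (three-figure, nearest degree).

Δeast = -22.5 − 14.8 = -37.30; Δnorth = 3.0 − 22.9 = -19.90.
Bearing = atan2(Δeast, Δnorth) mod 360° = 241.92° ≈ 242°.

242°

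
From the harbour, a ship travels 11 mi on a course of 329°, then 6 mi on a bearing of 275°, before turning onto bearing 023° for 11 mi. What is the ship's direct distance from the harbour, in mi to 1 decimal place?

Leg 1 (329°, 11 mi): east 11 sin 329° = -5.67, north 11 cos 329° = 9.43
Leg 2 (275°, 6 mi): east 6 sin 275° = -5.98, north 6 cos 275° = 0.52
Leg 3 (023°, 11 mi): east 11 sin 23° = 4.30, north 11 cos 23° = 10.13
Net: -7.34 east, 20.08 north. Distance = √((-7.34)² + (20.08)²) = 21.379 mi.

21.4 mi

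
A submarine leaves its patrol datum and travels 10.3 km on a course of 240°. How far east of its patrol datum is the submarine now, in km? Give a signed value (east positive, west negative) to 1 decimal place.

Leg 1 (240°, 10.3 km): east 10.3 sin 240° = -8.92, north 10.3 cos 240° = -5.15
Net east component: -8.92 km.

-8.9 km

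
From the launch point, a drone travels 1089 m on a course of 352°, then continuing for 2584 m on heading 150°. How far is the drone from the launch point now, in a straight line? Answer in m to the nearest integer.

1626 m

Leg 1 (352°, 1089 m): east 1089 sin 352° = -151.56, north 1089 cos 352° = 1078.40
Leg 2 (150°, 2584 m): east 2584 sin 150° = 1292.00, north 2584 cos 150° = -2237.81
Net: 1140.44 east, -1159.41 north. Distance = √((1140.44)² + (-1159.41)²) = 1626.294 m.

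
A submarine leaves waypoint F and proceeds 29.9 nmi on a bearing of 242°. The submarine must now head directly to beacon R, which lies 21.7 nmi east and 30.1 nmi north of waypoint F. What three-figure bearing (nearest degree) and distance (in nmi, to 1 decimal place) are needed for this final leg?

Leg 1 (242°, 29.9 nmi): east 29.9 sin 242° = -26.40, north 29.9 cos 242° = -14.04
Current position: (-26.40, -14.04). Target: (21.7, 30.1). Remaining: Δeast = 48.10, Δnorth = 44.14.
Bearing = atan2(48.10, 44.14) mod 360° = 47.46°; distance = √((48.10)² + (44.14)²) = 65.282 nmi.

047°, 65.3 nmi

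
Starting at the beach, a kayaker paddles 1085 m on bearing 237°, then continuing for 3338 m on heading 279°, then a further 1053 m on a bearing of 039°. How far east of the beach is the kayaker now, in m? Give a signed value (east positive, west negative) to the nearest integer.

Leg 1 (237°, 1085 m): east 1085 sin 237° = -909.96, north 1085 cos 237° = -590.93
Leg 2 (279°, 3338 m): east 3338 sin 279° = -3296.90, north 3338 cos 279° = 522.18
Leg 3 (039°, 1053 m): east 1053 sin 39° = 662.67, north 1053 cos 39° = 818.33
Net east component: -3544.19 m.

-3544 m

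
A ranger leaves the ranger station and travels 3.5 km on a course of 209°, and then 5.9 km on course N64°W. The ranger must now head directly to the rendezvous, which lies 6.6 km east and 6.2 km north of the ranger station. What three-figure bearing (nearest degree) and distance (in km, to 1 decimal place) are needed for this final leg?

Leg 1 (209°, 3.5 km): east 3.5 sin 209° = -1.70, north 3.5 cos 209° = -3.06
Leg 2 (N64°W, 5.9 km): east 5.9 sin 296° = -5.30, north 5.9 cos 296° = 2.59
Current position: (-7.00, -0.47). Target: (6.6, 6.2). Remaining: Δeast = 13.60, Δnorth = 6.67.
Bearing = atan2(13.60, 6.67) mod 360° = 63.86°; distance = √((13.60)² + (6.67)²) = 15.149 km.

064°, 15.1 km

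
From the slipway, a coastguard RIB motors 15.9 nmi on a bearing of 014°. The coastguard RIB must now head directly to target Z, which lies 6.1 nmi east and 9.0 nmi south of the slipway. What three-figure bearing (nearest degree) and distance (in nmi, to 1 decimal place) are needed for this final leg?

Leg 1 (014°, 15.9 nmi): east 15.9 sin 14° = 3.85, north 15.9 cos 14° = 15.43
Current position: (3.85, 15.43). Target: (6.1, -9.0). Remaining: Δeast = 2.25, Δnorth = -24.43.
Bearing = atan2(2.25, -24.43) mod 360° = 174.73°; distance = √((2.25)² + (-24.43)²) = 24.531 nmi.

175°, 24.5 nmi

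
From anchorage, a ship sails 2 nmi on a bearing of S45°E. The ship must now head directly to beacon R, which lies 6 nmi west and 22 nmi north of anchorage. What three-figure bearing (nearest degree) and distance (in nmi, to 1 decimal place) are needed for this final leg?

342°, 24.6 nmi

Leg 1 (S45°E, 2 nmi): east 2 sin 135° = 1.41, north 2 cos 135° = -1.41
Current position: (1.41, -1.41). Target: (-6, 22). Remaining: Δeast = -7.41, Δnorth = 23.41.
Bearing = atan2(-7.41, 23.41) mod 360° = 342.43°; distance = √((-7.41)² + (23.41)²) = 24.560 nmi.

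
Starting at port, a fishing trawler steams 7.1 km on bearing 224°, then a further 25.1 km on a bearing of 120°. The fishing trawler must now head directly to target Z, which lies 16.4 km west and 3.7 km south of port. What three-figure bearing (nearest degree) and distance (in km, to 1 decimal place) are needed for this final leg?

293°, 36.0 km

Leg 1 (224°, 7.1 km): east 7.1 sin 224° = -4.93, north 7.1 cos 224° = -5.11
Leg 2 (120°, 25.1 km): east 25.1 sin 120° = 21.74, north 25.1 cos 120° = -12.55
Current position: (16.81, -17.66). Target: (-16.4, -3.7). Remaining: Δeast = -33.21, Δnorth = 13.96.
Bearing = atan2(-33.21, 13.96) mod 360° = 292.80°; distance = √((-33.21)² + (13.96)²) = 36.019 km.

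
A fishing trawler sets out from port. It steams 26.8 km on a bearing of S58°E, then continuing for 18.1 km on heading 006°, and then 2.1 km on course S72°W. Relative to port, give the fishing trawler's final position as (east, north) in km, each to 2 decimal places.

(22.62, 3.15)

Leg 1 (S58°E, 26.8 km): east 26.8 sin 122° = 22.73, north 26.8 cos 122° = -14.20
Leg 2 (006°, 18.1 km): east 18.1 sin 6° = 1.89, north 18.1 cos 6° = 18.00
Leg 3 (S72°W, 2.1 km): east 2.1 sin 252° = -2.00, north 2.1 cos 252° = -0.65
Summing: 22.62 km east, 3.15 km north → (22.62, 3.15).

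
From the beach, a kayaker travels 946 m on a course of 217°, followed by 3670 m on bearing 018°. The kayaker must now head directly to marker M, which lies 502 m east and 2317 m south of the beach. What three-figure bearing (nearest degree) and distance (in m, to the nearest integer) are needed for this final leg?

Leg 1 (217°, 946 m): east 946 sin 217° = -569.32, north 946 cos 217° = -755.51
Leg 2 (018°, 3670 m): east 3670 sin 18° = 1134.09, north 3670 cos 18° = 3490.38
Current position: (564.78, 2734.87). Target: (502, -2317). Remaining: Δeast = -62.78, Δnorth = -5051.87.
Bearing = atan2(-62.78, -5051.87) mod 360° = 180.71°; distance = √((-62.78)² + (-5051.87)²) = 5052.258 m.

181°, 5052 m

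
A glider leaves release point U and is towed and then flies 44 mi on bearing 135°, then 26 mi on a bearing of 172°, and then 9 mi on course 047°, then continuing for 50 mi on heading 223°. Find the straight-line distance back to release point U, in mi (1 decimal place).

87.6 mi

Leg 1 (135°, 44 mi): east 44 sin 135° = 31.11, north 44 cos 135° = -31.11
Leg 2 (172°, 26 mi): east 26 sin 172° = 3.62, north 26 cos 172° = -25.75
Leg 3 (047°, 9 mi): east 9 sin 47° = 6.58, north 9 cos 47° = 6.14
Leg 4 (223°, 50 mi): east 50 sin 223° = -34.10, north 50 cos 223° = -36.57
Net: 7.21 east, -87.29 north. Distance = √((7.21)² + (-87.29)²) = 87.587 mi.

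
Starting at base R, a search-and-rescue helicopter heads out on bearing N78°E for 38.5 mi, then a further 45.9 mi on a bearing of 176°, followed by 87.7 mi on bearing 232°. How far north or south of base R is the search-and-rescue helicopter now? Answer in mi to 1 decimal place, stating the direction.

Leg 1 (N78°E, 38.5 mi): east 38.5 sin 78° = 37.66, north 38.5 cos 78° = 8.00
Leg 2 (176°, 45.9 mi): east 45.9 sin 176° = 3.20, north 45.9 cos 176° = -45.79
Leg 3 (232°, 87.7 mi): east 87.7 sin 232° = -69.11, north 87.7 cos 232° = -53.99
Net north component: -91.78 mi.

91.8 mi south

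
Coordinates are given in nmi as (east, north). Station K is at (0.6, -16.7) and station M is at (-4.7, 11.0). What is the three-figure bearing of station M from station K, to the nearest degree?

Δeast = -4.7 − 0.6 = -5.30; Δnorth = 11.0 − -16.7 = 27.70.
Bearing = atan2(Δeast, Δnorth) mod 360° = 349.17° ≈ 349°.

349°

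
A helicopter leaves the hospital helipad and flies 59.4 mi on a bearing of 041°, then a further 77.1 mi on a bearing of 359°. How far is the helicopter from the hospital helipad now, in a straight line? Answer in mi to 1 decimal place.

Leg 1 (041°, 59.4 mi): east 59.4 sin 41° = 38.97, north 59.4 cos 41° = 44.83
Leg 2 (359°, 77.1 mi): east 77.1 sin 359° = -1.35, north 77.1 cos 359° = 77.09
Net: 37.62 east, 121.92 north. Distance = √((37.62)² + (121.92)²) = 127.591 mi.

127.6 mi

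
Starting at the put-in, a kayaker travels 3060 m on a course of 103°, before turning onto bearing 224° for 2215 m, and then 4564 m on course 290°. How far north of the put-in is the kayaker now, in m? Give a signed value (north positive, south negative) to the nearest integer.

-721 m

Leg 1 (103°, 3060 m): east 3060 sin 103° = 2981.57, north 3060 cos 103° = -688.35
Leg 2 (224°, 2215 m): east 2215 sin 224° = -1538.67, north 2215 cos 224° = -1593.34
Leg 3 (290°, 4564 m): east 4564 sin 290° = -4288.76, north 4564 cos 290° = 1560.98
Net north component: -720.71 m.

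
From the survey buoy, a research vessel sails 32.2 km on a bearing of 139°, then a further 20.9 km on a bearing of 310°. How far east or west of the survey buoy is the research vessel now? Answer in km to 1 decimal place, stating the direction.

5.1 km east

Leg 1 (139°, 32.2 km): east 32.2 sin 139° = 21.13, north 32.2 cos 139° = -24.30
Leg 2 (310°, 20.9 km): east 20.9 sin 310° = -16.01, north 20.9 cos 310° = 13.43
Net east component: 5.11 km.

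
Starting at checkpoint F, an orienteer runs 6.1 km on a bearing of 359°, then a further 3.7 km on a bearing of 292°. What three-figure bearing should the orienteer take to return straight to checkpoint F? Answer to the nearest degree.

155°

Leg 1 (359°, 6.1 km): east 6.1 sin 359° = -0.11, north 6.1 cos 359° = 6.10
Leg 2 (292°, 3.7 km): east 3.7 sin 292° = -3.43, north 3.7 cos 292° = 1.39
Net displacement: -3.54 east, 7.49 north. Direction back to start is (3.54, -7.49): bearing = atan2(3.54, -7.49) mod 360° = 154.71° ≈ 155°.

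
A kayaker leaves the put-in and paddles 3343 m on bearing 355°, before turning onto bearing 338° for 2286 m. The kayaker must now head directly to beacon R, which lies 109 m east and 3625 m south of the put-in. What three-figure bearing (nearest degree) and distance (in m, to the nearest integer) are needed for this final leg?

172°, 9161 m

Leg 1 (355°, 3343 m): east 3343 sin 355° = -291.36, north 3343 cos 355° = 3330.28
Leg 2 (338°, 2286 m): east 2286 sin 338° = -856.35, north 2286 cos 338° = 2119.54
Current position: (-1147.71, 5449.82). Target: (109, -3625). Remaining: Δeast = 1256.71, Δnorth = -9074.82.
Bearing = atan2(1256.71, -9074.82) mod 360° = 172.12°; distance = √((1256.71)² + (-9074.82)²) = 9161.425 m.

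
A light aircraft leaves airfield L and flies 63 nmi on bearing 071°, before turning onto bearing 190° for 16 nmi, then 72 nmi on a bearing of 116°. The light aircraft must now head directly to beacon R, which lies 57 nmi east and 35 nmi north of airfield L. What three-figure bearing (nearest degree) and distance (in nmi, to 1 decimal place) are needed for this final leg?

Leg 1 (071°, 63 nmi): east 63 sin 71° = 59.57, north 63 cos 71° = 20.51
Leg 2 (190°, 16 nmi): east 16 sin 190° = -2.78, north 16 cos 190° = -15.76
Leg 3 (116°, 72 nmi): east 72 sin 116° = 64.71, north 72 cos 116° = -31.56
Current position: (121.50, -26.81). Target: (57, 35). Remaining: Δeast = -64.50, Δnorth = 61.81.
Bearing = atan2(-64.50, 61.81) mod 360° = 313.78°; distance = √((-64.50)² + (61.81)²) = 89.336 nmi.

314°, 89.3 nmi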